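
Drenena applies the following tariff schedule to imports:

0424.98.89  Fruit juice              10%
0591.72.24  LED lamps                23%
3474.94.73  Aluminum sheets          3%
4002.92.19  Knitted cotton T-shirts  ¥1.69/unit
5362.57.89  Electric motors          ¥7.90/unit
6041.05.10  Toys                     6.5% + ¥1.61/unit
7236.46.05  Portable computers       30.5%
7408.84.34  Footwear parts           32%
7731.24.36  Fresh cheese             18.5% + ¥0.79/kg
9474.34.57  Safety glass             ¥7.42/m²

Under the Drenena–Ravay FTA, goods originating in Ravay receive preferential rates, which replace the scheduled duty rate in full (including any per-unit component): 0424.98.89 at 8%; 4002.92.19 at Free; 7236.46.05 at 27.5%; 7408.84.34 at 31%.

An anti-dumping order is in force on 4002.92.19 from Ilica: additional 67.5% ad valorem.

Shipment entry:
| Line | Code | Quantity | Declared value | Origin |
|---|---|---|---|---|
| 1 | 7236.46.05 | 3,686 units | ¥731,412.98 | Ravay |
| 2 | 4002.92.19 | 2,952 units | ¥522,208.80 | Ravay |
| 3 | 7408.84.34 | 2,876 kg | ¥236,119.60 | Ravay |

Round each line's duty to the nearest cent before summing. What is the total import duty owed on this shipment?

¥274,335.65

Line 1 (7236.46.05, Ravay, 3,686 units, ¥731,412.98):
Base rate for 7236.46.05 is 30.5%.
Origin Ravay qualifies under the Drenena–Ravay agreement and 7236.46.05 is covered: preferential rate 27.5% applies instead.
Duty = ¥731,412.98 × 27.5% = ¥201,138.57.
Line 2 (4002.92.19, Ravay, 2,952 units, ¥522,208.80):
Base rate for 4002.92.19 is ¥1.69/unit.
Origin Ravay qualifies under the Drenena–Ravay agreement and 4002.92.19 is covered: preferential rate Free applies instead.
The additional-duty order on 4002.92.19 targets Ilica, not Ravay; it does not apply.
Duty = ¥522,208.80 × 0% = ¥0.00.
Line 3 (7408.84.34, Ravay, 2,876 kg, ¥236,119.60):
Base rate for 7408.84.34 is 32%.
Origin Ravay qualifies under the Drenena–Ravay agreement and 7408.84.34 is covered: preferential rate 31% applies instead.
Duty = ¥236,119.60 × 31% = ¥73,197.08.
Total = ¥201,138.57 + ¥0.00 + ¥73,197.08 = ¥274,335.65.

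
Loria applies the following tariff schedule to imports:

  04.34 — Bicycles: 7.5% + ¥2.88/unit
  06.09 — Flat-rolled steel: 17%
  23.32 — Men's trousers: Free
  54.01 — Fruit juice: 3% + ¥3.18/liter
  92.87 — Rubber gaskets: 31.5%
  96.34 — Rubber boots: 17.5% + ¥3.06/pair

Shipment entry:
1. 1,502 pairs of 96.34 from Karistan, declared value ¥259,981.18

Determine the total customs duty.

¥50,092.83

Line 1 (96.34, Karistan, 1,502 pairs, ¥259,981.18):
Base rate for 96.34 is 17.5% + ¥3.06/pair.
Duty = ¥259,981.18 × 17.5% + 1,502 × ¥3.06 = ¥50,092.83.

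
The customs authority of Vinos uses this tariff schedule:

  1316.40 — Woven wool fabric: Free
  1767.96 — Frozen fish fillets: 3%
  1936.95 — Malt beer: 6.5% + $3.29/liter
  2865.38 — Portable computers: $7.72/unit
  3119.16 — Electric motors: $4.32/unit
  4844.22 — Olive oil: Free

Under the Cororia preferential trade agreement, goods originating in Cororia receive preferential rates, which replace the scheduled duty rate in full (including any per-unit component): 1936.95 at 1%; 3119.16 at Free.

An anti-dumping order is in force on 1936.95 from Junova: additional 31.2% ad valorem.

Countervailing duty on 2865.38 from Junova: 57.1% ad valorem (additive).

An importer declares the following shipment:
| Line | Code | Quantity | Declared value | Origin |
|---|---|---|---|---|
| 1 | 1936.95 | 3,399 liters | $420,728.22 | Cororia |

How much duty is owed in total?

$4,207.28

Line 1 (1936.95, Cororia, 3,399 liters, $420,728.22):
Base rate for 1936.95 is 6.5% + $3.29/liter.
Origin Cororia qualifies under the Vinos–Cororia agreement and 1936.95 is covered: preferential rate 1% applies instead.
The additional-duty order on 1936.95 targets Junova, not Cororia; it does not apply.
Duty = $420,728.22 × 1% = $4,207.28.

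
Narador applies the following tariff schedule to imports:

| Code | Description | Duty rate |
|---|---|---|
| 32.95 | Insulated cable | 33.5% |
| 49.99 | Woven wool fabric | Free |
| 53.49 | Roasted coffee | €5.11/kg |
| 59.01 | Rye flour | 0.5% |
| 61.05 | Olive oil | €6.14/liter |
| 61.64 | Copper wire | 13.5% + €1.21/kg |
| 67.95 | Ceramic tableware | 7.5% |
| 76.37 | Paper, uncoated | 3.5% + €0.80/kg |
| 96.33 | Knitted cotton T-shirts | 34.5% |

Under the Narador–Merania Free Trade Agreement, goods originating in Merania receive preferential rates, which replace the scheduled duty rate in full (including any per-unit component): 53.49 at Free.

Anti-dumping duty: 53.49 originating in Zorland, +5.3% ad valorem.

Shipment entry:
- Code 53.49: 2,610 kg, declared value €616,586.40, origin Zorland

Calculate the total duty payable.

Line 1 (53.49, Zorland, 2,610 kg, €616,586.40):
Base rate for 53.49 is €5.11/kg.
53.49 has an FTA preferential rate, but origin Zorland is not Merania; base rate stands.
Additional duty on 53.49 from Zorland: +5.3% ad valorem. Applied ad valorem rate = 5.3%.
Duty = €616,586.40 × 5.3% + 2,610 × €5.11 = €46,016.18.

€46,016.18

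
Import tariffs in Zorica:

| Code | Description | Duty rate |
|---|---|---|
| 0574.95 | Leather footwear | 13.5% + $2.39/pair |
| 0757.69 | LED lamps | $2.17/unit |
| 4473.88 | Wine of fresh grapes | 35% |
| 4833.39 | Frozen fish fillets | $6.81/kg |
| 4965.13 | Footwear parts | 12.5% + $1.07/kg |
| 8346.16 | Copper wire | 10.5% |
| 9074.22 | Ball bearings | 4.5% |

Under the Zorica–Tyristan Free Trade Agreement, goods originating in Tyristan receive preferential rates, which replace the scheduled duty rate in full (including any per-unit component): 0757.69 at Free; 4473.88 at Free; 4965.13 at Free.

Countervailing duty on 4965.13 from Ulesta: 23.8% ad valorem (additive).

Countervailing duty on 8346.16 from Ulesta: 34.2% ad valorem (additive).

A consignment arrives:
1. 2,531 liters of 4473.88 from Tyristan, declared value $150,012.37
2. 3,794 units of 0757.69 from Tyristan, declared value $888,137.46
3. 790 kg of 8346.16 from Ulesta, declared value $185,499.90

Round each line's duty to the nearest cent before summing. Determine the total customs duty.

Line 1 (4473.88, Tyristan, 2,531 liters, $150,012.37):
Base rate for 4473.88 is 35%.
Origin Tyristan qualifies under the Zorica–Tyristan agreement and 4473.88 is covered: preferential rate Free applies instead.
Duty = $150,012.37 × 0% = $0.00.
Line 2 (0757.69, Tyristan, 3,794 units, $888,137.46):
Base rate for 0757.69 is $2.17/unit.
Origin Tyristan qualifies under the Zorica–Tyristan agreement and 0757.69 is covered: preferential rate Free applies instead.
Duty = $888,137.46 × 0% = $0.00.
Line 3 (8346.16, Ulesta, 790 kg, $185,499.90):
Base rate for 8346.16 is 10.5%.
Additional duty on 8346.16 from Ulesta: +34.2%. Applied ad valorem rate: 10.5% + 34.2% = 44.7%.
Duty = $185,499.90 × 44.7% = $82,918.46.
Total = $0.00 + $0.00 + $82,918.46 = $82,918.46.

$82,918.46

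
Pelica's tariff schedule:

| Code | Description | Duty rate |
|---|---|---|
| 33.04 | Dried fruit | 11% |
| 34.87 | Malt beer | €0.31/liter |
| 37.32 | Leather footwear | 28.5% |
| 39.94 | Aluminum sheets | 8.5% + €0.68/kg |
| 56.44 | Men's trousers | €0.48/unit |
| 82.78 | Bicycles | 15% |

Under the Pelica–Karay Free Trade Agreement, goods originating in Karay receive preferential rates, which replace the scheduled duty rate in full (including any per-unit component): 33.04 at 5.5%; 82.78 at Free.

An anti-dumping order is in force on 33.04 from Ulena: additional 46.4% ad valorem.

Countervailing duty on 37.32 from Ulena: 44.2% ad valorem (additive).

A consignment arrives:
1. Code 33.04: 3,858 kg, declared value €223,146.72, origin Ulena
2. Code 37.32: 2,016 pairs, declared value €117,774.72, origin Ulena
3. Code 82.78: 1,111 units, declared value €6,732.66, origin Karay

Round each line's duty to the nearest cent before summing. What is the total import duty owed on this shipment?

€213,708.44

Line 1 (33.04, Ulena, 3,858 kg, €223,146.72):
Base rate for 33.04 is 11%.
33.04 has an FTA preferential rate, but origin Ulena is not Karay; base rate stands.
Additional duty on 33.04 from Ulena: +46.4%. Applied ad valorem rate: 11% + 46.4% = 57.4%.
Duty = €223,146.72 × 57.4% = €128,086.22.
Line 2 (37.32, Ulena, 2,016 pairs, €117,774.72):
Base rate for 37.32 is 28.5%.
Additional duty on 37.32 from Ulena: +44.2%. Applied ad valorem rate: 28.5% + 44.2% = 72.7%.
Duty = €117,774.72 × 72.7% = €85,622.22.
Line 3 (82.78, Karay, 1,111 units, €6,732.66):
Base rate for 82.78 is 15%.
Origin Karay qualifies under the Pelica–Karay agreement and 82.78 is covered: preferential rate Free applies instead.
Duty = €6,732.66 × 0% = €0.00.
Total = €128,086.22 + €85,622.22 + €0.00 = €213,708.44.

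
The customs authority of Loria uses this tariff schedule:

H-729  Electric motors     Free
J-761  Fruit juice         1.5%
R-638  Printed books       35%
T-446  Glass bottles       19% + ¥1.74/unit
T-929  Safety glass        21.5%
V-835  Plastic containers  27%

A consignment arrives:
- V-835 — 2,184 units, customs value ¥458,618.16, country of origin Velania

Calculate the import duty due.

¥123,826.90

Line 1 (V-835, Velania, 2,184 units, ¥458,618.16):
Base rate for V-835 is 27%.
Duty = ¥458,618.16 × 27% = ¥123,826.90.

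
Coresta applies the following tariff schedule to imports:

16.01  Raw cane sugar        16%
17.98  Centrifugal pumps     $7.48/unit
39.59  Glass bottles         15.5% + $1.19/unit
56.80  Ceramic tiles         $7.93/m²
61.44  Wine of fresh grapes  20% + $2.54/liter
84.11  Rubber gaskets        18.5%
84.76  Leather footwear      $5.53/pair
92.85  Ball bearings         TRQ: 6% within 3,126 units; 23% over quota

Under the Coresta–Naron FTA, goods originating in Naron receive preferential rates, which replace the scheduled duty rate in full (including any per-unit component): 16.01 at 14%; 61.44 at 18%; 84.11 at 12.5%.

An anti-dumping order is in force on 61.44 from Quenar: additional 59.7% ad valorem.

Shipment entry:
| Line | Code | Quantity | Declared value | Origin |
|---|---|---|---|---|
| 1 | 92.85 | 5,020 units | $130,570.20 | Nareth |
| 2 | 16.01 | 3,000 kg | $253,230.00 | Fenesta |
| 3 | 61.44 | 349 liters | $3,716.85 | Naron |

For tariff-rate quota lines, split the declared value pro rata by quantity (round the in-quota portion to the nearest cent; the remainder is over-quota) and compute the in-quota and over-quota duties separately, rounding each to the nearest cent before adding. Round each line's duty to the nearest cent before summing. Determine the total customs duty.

Line 1 (92.85, Nareth, 5,020 units, $130,570.20):
Code 92.85 is under a tariff-rate quota (threshold 3,126 units). In-quota: 3,126 units at 6%; over-quota: 1,894 units at 23%.
Pro-rata value split: in-quota = $130,570.20 × 3,126/5,020 = $81,307.26; over-quota = $130,570.20 − $81,307.26 = $49,262.94.
In-quota duty = $81,307.26 × 6% = $4,878.44. Over-quota duty = $49,262.94 × 23% = $11,330.48.
Line duty = $4,878.44 + $11,330.48 = $16,208.92.
Line 2 (16.01, Fenesta, 3,000 kg, $253,230.00):
Base rate for 16.01 is 16%.
16.01 has an FTA preferential rate, but origin Fenesta is not Naron; base rate stands.
Duty = $253,230.00 × 16% = $40,516.80.
Line 3 (61.44, Naron, 349 liters, $3,716.85):
Base rate for 61.44 is 20% + $2.54/liter.
Origin Naron qualifies under the Coresta–Naron agreement and 61.44 is covered: preferential rate 18% applies instead.
The additional-duty order on 61.44 targets Quenar, not Naron; it does not apply.
Duty = $3,716.85 × 18% = $669.03.
Total = $16,208.92 + $40,516.80 + $669.03 = $57,394.75.

$57,394.75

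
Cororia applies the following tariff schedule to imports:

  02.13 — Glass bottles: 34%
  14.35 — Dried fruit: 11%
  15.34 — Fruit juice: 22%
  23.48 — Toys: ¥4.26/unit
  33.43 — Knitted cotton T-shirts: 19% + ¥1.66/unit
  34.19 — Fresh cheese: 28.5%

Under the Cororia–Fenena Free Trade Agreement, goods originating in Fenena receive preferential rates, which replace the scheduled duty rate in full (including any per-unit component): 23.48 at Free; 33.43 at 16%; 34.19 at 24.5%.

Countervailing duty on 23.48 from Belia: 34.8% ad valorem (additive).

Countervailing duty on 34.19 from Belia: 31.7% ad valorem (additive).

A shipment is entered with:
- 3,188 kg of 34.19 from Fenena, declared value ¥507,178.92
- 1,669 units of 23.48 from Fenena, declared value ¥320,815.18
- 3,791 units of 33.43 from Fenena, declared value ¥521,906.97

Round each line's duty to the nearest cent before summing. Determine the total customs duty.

¥207,763.96

Line 1 (34.19, Fenena, 3,188 kg, ¥507,178.92):
Base rate for 34.19 is 28.5%.
Origin Fenena qualifies under the Cororia–Fenena agreement and 34.19 is covered: preferential rate 24.5% applies instead.
The additional-duty order on 34.19 targets Belia, not Fenena; it does not apply.
Duty = ¥507,178.92 × 24.5% = ¥124,258.84.
Line 2 (23.48, Fenena, 1,669 units, ¥320,815.18):
Base rate for 23.48 is ¥4.26/unit.
Origin Fenena qualifies under the Cororia–Fenena agreement and 23.48 is covered: preferential rate Free applies instead.
The additional-duty order on 23.48 targets Belia, not Fenena; it does not apply.
Duty = ¥320,815.18 × 0% = ¥0.00.
Line 3 (33.43, Fenena, 3,791 units, ¥521,906.97):
Base rate for 33.43 is 19% + ¥1.66/unit.
Origin Fenena qualifies under the Cororia–Fenena agreement and 33.43 is covered: preferential rate 16% applies instead.
Duty = ¥521,906.97 × 16% = ¥83,505.12.
Total = ¥124,258.84 + ¥0.00 + ¥83,505.12 = ¥207,763.96.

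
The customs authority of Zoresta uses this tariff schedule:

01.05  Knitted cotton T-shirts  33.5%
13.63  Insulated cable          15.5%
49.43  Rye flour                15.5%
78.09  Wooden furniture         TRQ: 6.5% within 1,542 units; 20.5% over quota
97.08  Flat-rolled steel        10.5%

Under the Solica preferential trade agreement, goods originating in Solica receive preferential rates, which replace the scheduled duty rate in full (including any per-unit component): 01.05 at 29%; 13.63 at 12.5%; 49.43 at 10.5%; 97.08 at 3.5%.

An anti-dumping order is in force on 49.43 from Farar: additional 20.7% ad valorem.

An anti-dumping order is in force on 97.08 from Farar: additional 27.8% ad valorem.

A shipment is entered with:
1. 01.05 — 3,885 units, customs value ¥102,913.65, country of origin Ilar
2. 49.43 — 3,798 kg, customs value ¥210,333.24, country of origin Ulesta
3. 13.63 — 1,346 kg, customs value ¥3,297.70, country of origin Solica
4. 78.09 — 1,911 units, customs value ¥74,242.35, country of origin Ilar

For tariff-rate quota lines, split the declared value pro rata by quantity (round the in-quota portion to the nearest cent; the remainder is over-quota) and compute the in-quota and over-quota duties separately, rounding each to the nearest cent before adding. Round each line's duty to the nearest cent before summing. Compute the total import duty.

¥74,322.68

Line 1 (01.05, Ilar, 3,885 units, ¥102,913.65):
Base rate for 01.05 is 33.5%.
01.05 has an FTA preferential rate, but origin Ilar is not Solica; base rate stands.
Duty = ¥102,913.65 × 33.5% = ¥34,476.07.
Line 2 (49.43, Ulesta, 3,798 kg, ¥210,333.24):
Base rate for 49.43 is 15.5%.
49.43 has an FTA preferential rate, but origin Ulesta is not Solica; base rate stands.
The additional-duty order on 49.43 targets Farar, not Ulesta; it does not apply.
Duty = ¥210,333.24 × 15.5% = ¥32,601.65.
Line 3 (13.63, Solica, 1,346 kg, ¥3,297.70):
Base rate for 13.63 is 15.5%.
Origin Solica qualifies under the Zoresta–Solica agreement and 13.63 is covered: preferential rate 12.5% applies instead.
Duty = ¥3,297.70 × 12.5% = ¥412.21.
Line 4 (78.09, Ilar, 1,911 units, ¥74,242.35):
Code 78.09 is under a tariff-rate quota (threshold 1,542 units). In-quota: 1,542 units at 6.5%; over-quota: 369 units at 20.5%.
Pro-rata value split: in-quota = ¥74,242.35 × 1,542/1,911 = ¥59,906.70; over-quota = ¥74,242.35 − ¥59,906.70 = ¥14,335.65.
In-quota duty = ¥59,906.70 × 6.5% = ¥3,893.94. Over-quota duty = ¥14,335.65 × 20.5% = ¥2,938.81.
Line duty = ¥3,893.94 + ¥2,938.81 = ¥6,832.75.
Total = ¥34,476.07 + ¥32,601.65 + ¥412.21 + ¥6,832.75 = ¥74,322.68.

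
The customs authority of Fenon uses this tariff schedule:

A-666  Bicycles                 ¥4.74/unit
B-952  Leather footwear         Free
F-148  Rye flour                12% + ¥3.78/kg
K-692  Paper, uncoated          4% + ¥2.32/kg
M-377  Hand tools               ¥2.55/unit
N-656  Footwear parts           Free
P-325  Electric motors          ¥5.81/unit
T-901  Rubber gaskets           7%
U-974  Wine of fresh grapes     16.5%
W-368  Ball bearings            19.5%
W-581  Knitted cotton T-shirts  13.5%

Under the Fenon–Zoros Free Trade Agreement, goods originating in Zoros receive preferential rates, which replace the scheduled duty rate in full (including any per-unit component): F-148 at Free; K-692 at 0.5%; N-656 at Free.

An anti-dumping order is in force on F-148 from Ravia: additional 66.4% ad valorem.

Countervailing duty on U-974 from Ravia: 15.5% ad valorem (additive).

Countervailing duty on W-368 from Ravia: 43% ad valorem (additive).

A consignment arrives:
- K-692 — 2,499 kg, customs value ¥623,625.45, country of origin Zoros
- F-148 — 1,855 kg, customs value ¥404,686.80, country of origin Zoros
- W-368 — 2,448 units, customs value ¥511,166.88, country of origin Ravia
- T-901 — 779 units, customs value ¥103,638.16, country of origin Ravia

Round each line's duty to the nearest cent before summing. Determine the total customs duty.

¥329,852.10

Line 1 (K-692, Zoros, 2,499 kg, ¥623,625.45):
Base rate for K-692 is 4% + ¥2.32/kg.
Origin Zoros qualifies under the Fenon–Zoros agreement and K-692 is covered: preferential rate 0.5% applies instead.
Duty = ¥623,625.45 × 0.5% = ¥3,118.13.
Line 2 (F-148, Zoros, 1,855 kg, ¥404,686.80):
Base rate for F-148 is 12% + ¥3.78/kg.
Origin Zoros qualifies under the Fenon–Zoros agreement and F-148 is covered: preferential rate Free applies instead.
The additional-duty order on F-148 targets Ravia, not Zoros; it does not apply.
Duty = ¥404,686.80 × 0% = ¥0.00.
Line 3 (W-368, Ravia, 2,448 units, ¥511,166.88):
Base rate for W-368 is 19.5%.
Additional duty on W-368 from Ravia: +43%. Applied ad valorem rate: 19.5% + 43% = 62.5%.
Duty = ¥511,166.88 × 62.5% = ¥319,479.30.
Line 4 (T-901, Ravia, 779 units, ¥103,638.16):
Base rate for T-901 is 7%.
Duty = ¥103,638.16 × 7% = ¥7,254.67.
Total = ¥3,118.13 + ¥0.00 + ¥319,479.30 + ¥7,254.67 = ¥329,852.10.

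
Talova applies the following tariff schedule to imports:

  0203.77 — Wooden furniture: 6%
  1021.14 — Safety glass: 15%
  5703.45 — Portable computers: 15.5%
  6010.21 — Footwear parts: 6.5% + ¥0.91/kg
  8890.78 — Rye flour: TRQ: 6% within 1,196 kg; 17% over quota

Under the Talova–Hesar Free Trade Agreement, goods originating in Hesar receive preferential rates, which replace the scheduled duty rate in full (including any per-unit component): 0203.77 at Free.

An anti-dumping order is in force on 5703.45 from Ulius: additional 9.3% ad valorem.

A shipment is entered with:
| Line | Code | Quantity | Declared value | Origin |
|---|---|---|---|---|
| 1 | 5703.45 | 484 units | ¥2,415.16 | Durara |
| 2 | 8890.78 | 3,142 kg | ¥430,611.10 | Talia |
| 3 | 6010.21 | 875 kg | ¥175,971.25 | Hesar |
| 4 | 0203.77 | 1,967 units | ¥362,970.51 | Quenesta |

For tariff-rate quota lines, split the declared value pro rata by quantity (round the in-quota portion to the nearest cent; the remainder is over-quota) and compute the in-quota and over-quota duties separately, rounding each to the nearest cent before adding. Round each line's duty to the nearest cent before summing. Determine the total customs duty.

Line 1 (5703.45, Durara, 484 units, ¥2,415.16):
Base rate for 5703.45 is 15.5%.
The additional-duty order on 5703.45 targets Ulius, not Durara; it does not apply.
Duty = ¥2,415.16 × 15.5% = ¥374.35.
Line 2 (8890.78, Talia, 3,142 kg, ¥430,611.10):
Code 8890.78 is under a tariff-rate quota (threshold 1,196 kg). In-quota: 1,196 kg at 6%; over-quota: 1,946 kg at 17%.
Pro-rata value split: in-quota = ¥430,611.10 × 1,196/3,142 = ¥163,911.80; over-quota = ¥430,611.10 − ¥163,911.80 = ¥266,699.30.
In-quota duty = ¥163,911.80 × 6% = ¥9,834.71. Over-quota duty = ¥266,699.30 × 17% = ¥45,338.88.
Line duty = ¥9,834.71 + ¥45,338.88 = ¥55,173.59.
Line 3 (6010.21, Hesar, 875 kg, ¥175,971.25):
Base rate for 6010.21 is 6.5% + ¥0.91/kg.
Origin Hesar is the FTA partner but 6010.21 is not on the preference list; base rate stands.
Duty = ¥175,971.25 × 6.5% + 875 × ¥0.91 = ¥12,234.38.
Line 4 (0203.77, Quenesta, 1,967 units, ¥362,970.51):
Base rate for 0203.77 is 6%.
0203.77 has an FTA preferential rate, but origin Quenesta is not Hesar; base rate stands.
Duty = ¥362,970.51 × 6% = ¥21,778.23.
Total = ¥374.35 + ¥55,173.59 + ¥12,234.38 + ¥21,778.23 = ¥89,560.55.

¥89,560.55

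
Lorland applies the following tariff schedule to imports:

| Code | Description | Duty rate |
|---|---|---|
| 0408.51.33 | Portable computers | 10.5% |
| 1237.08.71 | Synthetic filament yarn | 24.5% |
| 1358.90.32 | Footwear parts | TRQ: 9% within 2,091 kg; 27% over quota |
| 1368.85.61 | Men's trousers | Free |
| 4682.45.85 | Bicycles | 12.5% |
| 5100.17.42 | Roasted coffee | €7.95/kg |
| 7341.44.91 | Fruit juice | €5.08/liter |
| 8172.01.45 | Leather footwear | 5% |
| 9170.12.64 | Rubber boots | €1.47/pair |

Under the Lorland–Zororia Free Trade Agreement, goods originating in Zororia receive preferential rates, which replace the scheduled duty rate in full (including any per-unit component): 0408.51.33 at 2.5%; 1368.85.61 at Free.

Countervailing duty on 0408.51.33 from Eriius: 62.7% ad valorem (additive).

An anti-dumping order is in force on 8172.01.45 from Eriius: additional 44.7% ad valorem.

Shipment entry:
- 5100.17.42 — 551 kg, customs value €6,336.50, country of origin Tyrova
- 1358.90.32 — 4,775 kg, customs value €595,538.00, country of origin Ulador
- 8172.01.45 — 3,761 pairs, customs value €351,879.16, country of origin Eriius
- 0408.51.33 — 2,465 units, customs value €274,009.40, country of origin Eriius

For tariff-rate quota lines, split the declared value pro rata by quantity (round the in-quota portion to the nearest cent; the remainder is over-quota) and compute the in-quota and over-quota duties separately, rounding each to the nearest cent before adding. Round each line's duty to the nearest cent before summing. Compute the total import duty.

€493,692.42

Line 1 (5100.17.42, Tyrova, 551 kg, €6,336.50):
Base rate for 5100.17.42 is €7.95/kg.
Duty = 551 × €7.95 = €4,380.45.
Line 2 (1358.90.32, Ulador, 4,775 kg, €595,538.00):
Code 1358.90.32 is under a tariff-rate quota (threshold 2,091 kg). In-quota: 2,091 kg at 9%; over-quota: 2,684 kg at 27%.
Pro-rata value split: in-quota = €595,538.00 × 2,091/4,775 = €260,789.52; over-quota = €595,538.00 − €260,789.52 = €334,748.48.
In-quota duty = €260,789.52 × 9% = €23,471.06. Over-quota duty = €334,748.48 × 27% = €90,382.09.
Line duty = €23,471.06 + €90,382.09 = €113,853.15.
Line 3 (8172.01.45, Eriius, 3,761 pairs, €351,879.16):
Base rate for 8172.01.45 is 5%.
Additional duty on 8172.01.45 from Eriius: +44.7%. Applied ad valorem rate: 5% + 44.7% = 49.7%.
Duty = €351,879.16 × 49.7% = €174,883.94.
Line 4 (0408.51.33, Eriius, 2,465 units, €274,009.40):
Base rate for 0408.51.33 is 10.5%.
0408.51.33 has an FTA preferential rate, but origin Eriius is not Zororia; base rate stands.
Additional duty on 0408.51.33 from Eriius: +62.7%. Applied ad valorem rate: 10.5% + 62.7% = 73.2%.
Duty = €274,009.40 × 73.2% = €200,574.88.
Total = €4,380.45 + €113,853.15 + €174,883.94 + €200,574.88 = €493,692.42.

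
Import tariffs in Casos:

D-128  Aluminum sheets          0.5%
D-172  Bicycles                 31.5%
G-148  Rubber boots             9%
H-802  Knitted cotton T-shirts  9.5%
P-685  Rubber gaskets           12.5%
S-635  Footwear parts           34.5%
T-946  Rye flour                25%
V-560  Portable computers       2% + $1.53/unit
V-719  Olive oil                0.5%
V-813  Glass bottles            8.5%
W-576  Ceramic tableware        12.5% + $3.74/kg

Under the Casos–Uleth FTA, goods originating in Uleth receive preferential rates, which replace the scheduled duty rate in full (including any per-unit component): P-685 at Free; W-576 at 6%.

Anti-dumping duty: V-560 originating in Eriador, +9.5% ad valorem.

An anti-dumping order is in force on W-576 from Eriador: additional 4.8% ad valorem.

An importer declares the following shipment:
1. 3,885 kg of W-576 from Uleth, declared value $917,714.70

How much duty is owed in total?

Line 1 (W-576, Uleth, 3,885 kg, $917,714.70):
Base rate for W-576 is 12.5% + $3.74/kg.
Origin Uleth qualifies under the Casos–Uleth agreement and W-576 is covered: preferential rate 6% applies instead.
The additional-duty order on W-576 targets Eriador, not Uleth; it does not apply.
Duty = $917,714.70 × 6% = $55,062.88.

$55,062.88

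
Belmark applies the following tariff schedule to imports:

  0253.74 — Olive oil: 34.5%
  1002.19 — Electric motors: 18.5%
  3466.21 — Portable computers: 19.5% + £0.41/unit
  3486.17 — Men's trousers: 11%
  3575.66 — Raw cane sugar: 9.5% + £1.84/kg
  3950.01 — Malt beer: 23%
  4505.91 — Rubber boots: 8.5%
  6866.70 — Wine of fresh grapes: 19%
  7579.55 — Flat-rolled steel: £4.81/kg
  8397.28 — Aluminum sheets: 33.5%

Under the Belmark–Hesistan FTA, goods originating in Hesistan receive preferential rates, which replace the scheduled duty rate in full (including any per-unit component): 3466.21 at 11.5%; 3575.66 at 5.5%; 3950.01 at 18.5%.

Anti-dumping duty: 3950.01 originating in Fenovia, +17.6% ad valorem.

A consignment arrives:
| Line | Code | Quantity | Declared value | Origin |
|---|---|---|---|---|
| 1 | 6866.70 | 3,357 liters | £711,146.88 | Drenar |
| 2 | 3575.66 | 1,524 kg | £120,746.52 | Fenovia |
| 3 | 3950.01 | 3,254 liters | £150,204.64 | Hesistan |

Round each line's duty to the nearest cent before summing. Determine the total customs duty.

£177,180.85

Line 1 (6866.70, Drenar, 3,357 liters, £711,146.88):
Base rate for 6866.70 is 19%.
Duty = £711,146.88 × 19% = £135,117.91.
Line 2 (3575.66, Fenovia, 1,524 kg, £120,746.52):
Base rate for 3575.66 is 9.5% + £1.84/kg.
3575.66 has an FTA preferential rate, but origin Fenovia is not Hesistan; base rate stands.
Duty = £120,746.52 × 9.5% + 1,524 × £1.84 = £14,275.08.
Line 3 (3950.01, Hesistan, 3,254 liters, £150,204.64):
Base rate for 3950.01 is 23%.
Origin Hesistan qualifies under the Belmark–Hesistan agreement and 3950.01 is covered: preferential rate 18.5% applies instead.
The additional-duty order on 3950.01 targets Fenovia, not Hesistan; it does not apply.
Duty = £150,204.64 × 18.5% = £27,787.86.
Total = £135,117.91 + £14,275.08 + £27,787.86 = £177,180.85.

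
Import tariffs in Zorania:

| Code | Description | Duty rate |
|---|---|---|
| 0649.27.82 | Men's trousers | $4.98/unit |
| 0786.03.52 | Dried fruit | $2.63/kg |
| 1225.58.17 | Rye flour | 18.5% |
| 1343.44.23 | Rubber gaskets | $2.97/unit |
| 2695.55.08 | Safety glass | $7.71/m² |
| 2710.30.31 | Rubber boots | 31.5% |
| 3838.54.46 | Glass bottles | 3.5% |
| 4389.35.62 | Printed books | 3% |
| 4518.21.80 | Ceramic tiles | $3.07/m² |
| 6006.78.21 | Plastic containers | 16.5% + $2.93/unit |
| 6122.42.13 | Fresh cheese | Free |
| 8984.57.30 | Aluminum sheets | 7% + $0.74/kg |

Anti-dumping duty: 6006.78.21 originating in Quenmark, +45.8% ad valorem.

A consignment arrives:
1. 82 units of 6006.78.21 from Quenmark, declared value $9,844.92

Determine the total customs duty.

$6,373.65

Line 1 (6006.78.21, Quenmark, 82 units, $9,844.92):
Base rate for 6006.78.21 is 16.5% + $2.93/unit.
Additional duty on 6006.78.21 from Quenmark: +45.8%. Applied ad valorem rate: 16.5% + 45.8% = 62.3%.
Duty = $9,844.92 × 62.3% + 82 × $2.93 = $6,373.65.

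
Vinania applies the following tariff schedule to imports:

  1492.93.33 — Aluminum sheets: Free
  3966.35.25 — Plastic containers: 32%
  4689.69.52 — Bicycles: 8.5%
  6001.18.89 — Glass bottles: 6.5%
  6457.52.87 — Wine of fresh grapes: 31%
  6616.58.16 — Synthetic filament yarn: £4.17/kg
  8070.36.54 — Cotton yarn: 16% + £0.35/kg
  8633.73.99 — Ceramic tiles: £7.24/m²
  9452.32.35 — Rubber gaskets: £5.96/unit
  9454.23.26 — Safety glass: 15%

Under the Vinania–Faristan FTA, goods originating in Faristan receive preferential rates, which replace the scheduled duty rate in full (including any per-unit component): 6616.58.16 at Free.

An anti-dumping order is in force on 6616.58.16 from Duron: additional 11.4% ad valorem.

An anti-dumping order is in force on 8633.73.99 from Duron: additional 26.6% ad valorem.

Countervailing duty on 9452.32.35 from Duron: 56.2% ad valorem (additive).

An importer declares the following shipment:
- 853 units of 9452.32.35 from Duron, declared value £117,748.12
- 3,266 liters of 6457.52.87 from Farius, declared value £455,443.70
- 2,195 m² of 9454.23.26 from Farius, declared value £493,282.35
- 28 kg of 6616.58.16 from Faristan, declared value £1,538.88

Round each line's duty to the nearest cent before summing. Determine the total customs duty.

£286,438.22

Line 1 (9452.32.35, Duron, 853 units, £117,748.12):
Base rate for 9452.32.35 is £5.96/unit.
Additional duty on 9452.32.35 from Duron: +56.2% ad valorem. Applied ad valorem rate = 56.2%.
Duty = £117,748.12 × 56.2% + 853 × £5.96 = £71,258.32.
Line 2 (6457.52.87, Farius, 3,266 liters, £455,443.70):
Base rate for 6457.52.87 is 31%.
Duty = £455,443.70 × 31% = £141,187.55.
Line 3 (9454.23.26, Farius, 2,195 m², £493,282.35):
Base rate for 9454.23.26 is 15%.
Duty = £493,282.35 × 15% = £73,992.35.
Line 4 (6616.58.16, Faristan, 28 kg, £1,538.88):
Base rate for 6616.58.16 is £4.17/kg.
Origin Faristan qualifies under the Vinania–Faristan agreement and 6616.58.16 is covered: preferential rate Free applies instead.
The additional-duty order on 6616.58.16 targets Duron, not Faristan; it does not apply.
Duty = £1,538.88 × 0% = £0.00.
Total = £71,258.32 + £141,187.55 + £73,992.35 + £0.00 = £286,438.22.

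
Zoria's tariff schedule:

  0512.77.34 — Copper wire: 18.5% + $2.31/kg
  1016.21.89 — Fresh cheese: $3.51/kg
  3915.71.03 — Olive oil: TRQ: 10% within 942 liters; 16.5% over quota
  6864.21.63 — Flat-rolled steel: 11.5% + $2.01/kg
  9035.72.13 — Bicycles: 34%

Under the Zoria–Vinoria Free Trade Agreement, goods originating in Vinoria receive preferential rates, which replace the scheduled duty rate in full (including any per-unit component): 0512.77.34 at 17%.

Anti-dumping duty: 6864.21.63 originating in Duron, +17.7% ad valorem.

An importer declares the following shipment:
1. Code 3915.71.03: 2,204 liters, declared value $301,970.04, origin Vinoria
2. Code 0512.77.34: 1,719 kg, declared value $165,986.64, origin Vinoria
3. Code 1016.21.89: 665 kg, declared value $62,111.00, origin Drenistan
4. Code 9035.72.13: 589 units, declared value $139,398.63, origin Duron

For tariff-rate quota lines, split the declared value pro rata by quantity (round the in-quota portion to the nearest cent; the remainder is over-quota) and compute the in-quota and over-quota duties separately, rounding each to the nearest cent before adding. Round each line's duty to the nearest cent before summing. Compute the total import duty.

Line 1 (3915.71.03, Vinoria, 2,204 liters, $301,970.04):
Code 3915.71.03 is under a tariff-rate quota (threshold 942 liters). In-quota: 942 liters at 10%; over-quota: 1,262 liters at 16.5%.
Pro-rata value split: in-quota = $301,970.04 × 942/2,204 = $129,063.42; over-quota = $301,970.04 − $129,063.42 = $172,906.62.
In-quota duty = $129,063.42 × 10% = $12,906.34. Over-quota duty = $172,906.62 × 16.5% = $28,529.59.
Line duty = $12,906.34 + $28,529.59 = $41,435.93.
Line 2 (0512.77.34, Vinoria, 1,719 kg, $165,986.64):
Base rate for 0512.77.34 is 18.5% + $2.31/kg.
Origin Vinoria qualifies under the Zoria–Vinoria agreement and 0512.77.34 is covered: preferential rate 17% applies instead.
Duty = $165,986.64 × 17% = $28,217.73.
Line 3 (1016.21.89, Drenistan, 665 kg, $62,111.00):
Base rate for 1016.21.89 is $3.51/kg.
Duty = 665 × $3.51 = $2,334.15.
Line 4 (9035.72.13, Duron, 589 units, $139,398.63):
Base rate for 9035.72.13 is 34%.
Duty = $139,398.63 × 34% = $47,395.53.
Total = $41,435.93 + $28,217.73 + $2,334.15 + $47,395.53 = $119,383.34.

$119,383.34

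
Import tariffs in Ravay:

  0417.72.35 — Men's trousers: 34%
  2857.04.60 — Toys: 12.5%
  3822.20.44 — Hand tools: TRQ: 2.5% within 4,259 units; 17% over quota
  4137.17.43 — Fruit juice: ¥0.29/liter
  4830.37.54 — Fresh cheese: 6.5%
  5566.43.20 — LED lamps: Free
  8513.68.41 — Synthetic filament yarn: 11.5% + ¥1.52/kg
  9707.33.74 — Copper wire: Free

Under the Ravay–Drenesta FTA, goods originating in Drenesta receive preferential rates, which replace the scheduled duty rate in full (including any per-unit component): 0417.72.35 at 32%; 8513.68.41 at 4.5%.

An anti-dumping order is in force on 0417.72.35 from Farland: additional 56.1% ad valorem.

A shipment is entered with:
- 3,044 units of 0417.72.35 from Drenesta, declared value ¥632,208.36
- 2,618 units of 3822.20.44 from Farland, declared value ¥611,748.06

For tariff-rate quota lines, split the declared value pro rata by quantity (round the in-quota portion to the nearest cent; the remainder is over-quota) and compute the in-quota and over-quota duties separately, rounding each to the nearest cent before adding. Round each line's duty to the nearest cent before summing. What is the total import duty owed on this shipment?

¥217,600.38

Line 1 (0417.72.35, Drenesta, 3,044 units, ¥632,208.36):
Base rate for 0417.72.35 is 34%.
Origin Drenesta qualifies under the Ravay–Drenesta agreement and 0417.72.35 is covered: preferential rate 32% applies instead.
The additional-duty order on 0417.72.35 targets Farland, not Drenesta; it does not apply.
Duty = ¥632,208.36 × 32% = ¥202,306.68.
Line 2 (3822.20.44, Farland, 2,618 units, ¥611,748.06):
Code 3822.20.44 is under a tariff-rate quota (threshold 4,259 units). Quantity 2,618 units is within the quota, so the in-quota rate 2.5% applies to the full value.
Duty = ¥611,748.06 × 2.5% = ¥15,293.70.
Total = ¥202,306.68 + ¥15,293.70 = ¥217,600.38.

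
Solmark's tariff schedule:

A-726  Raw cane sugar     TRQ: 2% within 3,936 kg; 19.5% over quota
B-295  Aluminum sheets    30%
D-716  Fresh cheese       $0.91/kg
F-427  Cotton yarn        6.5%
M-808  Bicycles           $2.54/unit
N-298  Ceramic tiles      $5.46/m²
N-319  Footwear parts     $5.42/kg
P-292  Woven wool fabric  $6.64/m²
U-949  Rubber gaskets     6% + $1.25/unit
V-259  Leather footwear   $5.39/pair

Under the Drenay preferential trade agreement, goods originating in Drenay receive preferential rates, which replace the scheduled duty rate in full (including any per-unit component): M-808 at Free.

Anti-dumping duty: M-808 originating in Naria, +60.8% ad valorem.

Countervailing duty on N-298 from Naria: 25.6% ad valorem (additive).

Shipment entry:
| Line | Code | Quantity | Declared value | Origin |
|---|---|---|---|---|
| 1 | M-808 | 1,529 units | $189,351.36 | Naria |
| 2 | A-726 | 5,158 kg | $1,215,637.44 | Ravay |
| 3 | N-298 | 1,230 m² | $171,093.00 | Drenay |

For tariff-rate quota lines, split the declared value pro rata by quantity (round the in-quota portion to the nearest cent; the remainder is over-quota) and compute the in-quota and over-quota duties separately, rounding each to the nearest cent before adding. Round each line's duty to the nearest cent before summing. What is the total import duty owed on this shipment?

$200,438.01

Line 1 (M-808, Naria, 1,529 units, $189,351.36):
Base rate for M-808 is $2.54/unit.
M-808 has an FTA preferential rate, but origin Naria is not Drenay; base rate stands.
Additional duty on M-808 from Naria: +60.8% ad valorem. Applied ad valorem rate = 60.8%.
Duty = $189,351.36 × 60.8% + 1,529 × $2.54 = $119,009.29.
Line 2 (A-726, Ravay, 5,158 kg, $1,215,637.44):
Code A-726 is under a tariff-rate quota (threshold 3,936 kg). In-quota: 3,936 kg at 2%; over-quota: 1,222 kg at 19.5%.
Pro-rata value split: in-quota = $1,215,637.44 × 3,936/5,158 = $927,636.48; over-quota = $1,215,637.44 − $927,636.48 = $288,000.96.
In-quota duty = $927,636.48 × 2% = $18,552.73. Over-quota duty = $288,000.96 × 19.5% = $56,160.19.
Line duty = $18,552.73 + $56,160.19 = $74,712.92.
Line 3 (N-298, Drenay, 1,230 m², $171,093.00):
Base rate for N-298 is $5.46/m².
Origin Drenay is the FTA partner but N-298 is not on the preference list; base rate stands.
The additional-duty order on N-298 targets Naria, not Drenay; it does not apply.
Duty = 1,230 × $5.46 = $6,715.80.
Total = $119,009.29 + $74,712.92 + $6,715.80 = $200,438.01.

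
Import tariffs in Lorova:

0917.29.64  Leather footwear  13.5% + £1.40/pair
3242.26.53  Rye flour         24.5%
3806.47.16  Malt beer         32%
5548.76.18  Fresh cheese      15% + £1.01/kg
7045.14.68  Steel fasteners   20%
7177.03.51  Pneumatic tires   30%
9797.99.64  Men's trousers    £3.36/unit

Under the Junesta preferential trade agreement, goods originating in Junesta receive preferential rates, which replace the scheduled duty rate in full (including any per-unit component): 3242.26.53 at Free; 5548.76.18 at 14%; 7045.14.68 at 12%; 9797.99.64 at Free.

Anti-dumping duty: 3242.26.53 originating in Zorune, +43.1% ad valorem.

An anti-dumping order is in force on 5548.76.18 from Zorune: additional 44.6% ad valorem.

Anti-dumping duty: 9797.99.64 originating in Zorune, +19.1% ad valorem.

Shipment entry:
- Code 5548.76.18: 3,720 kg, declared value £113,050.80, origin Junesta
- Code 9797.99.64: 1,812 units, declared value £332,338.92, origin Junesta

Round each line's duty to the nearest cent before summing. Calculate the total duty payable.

Line 1 (5548.76.18, Junesta, 3,720 kg, £113,050.80):
Base rate for 5548.76.18 is 15% + £1.01/kg.
Origin Junesta qualifies under the Lorova–Junesta agreement and 5548.76.18 is covered: preferential rate 14% applies instead.
The additional-duty order on 5548.76.18 targets Zorune, not Junesta; it does not apply.
Duty = £113,050.80 × 14% = £15,827.11.
Line 2 (9797.99.64, Junesta, 1,812 units, £332,338.92):
Base rate for 9797.99.64 is £3.36/unit.
Origin Junesta qualifies under the Lorova–Junesta agreement and 9797.99.64 is covered: preferential rate Free applies instead.
The additional-duty order on 9797.99.64 targets Zorune, not Junesta; it does not apply.
Duty = £332,338.92 × 0% = £0.00.
Total = £15,827.11 + £0.00 = £15,827.11.

£15,827.11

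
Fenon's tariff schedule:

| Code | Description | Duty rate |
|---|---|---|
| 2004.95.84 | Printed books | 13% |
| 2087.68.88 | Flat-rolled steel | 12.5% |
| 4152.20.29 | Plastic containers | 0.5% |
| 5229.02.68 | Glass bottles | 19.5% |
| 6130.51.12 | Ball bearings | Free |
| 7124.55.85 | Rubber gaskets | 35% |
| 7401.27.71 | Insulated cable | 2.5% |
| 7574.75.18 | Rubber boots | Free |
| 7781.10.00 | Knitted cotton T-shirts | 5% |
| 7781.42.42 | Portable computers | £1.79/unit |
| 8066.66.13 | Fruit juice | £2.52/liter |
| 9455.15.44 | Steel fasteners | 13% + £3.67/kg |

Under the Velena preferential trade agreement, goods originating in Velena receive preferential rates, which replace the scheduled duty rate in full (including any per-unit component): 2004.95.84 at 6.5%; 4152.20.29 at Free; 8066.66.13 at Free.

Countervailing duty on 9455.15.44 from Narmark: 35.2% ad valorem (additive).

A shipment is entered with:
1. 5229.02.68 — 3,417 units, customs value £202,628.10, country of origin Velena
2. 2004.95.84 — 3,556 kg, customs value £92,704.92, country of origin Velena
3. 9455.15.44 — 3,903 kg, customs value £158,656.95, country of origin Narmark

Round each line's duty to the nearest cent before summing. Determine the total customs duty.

£136,334.96

Line 1 (5229.02.68, Velena, 3,417 units, £202,628.10):
Base rate for 5229.02.68 is 19.5%.
Origin Velena is the FTA partner but 5229.02.68 is not on the preference list; base rate stands.
Duty = £202,628.10 × 19.5% = £39,512.48.
Line 2 (2004.95.84, Velena, 3,556 kg, £92,704.92):
Base rate for 2004.95.84 is 13%.
Origin Velena qualifies under the Fenon–Velena agreement and 2004.95.84 is covered: preferential rate 6.5% applies instead.
Duty = £92,704.92 × 6.5% = £6,025.82.
Line 3 (9455.15.44, Narmark, 3,903 kg, £158,656.95):
Base rate for 9455.15.44 is 13% + £3.67/kg.
Additional duty on 9455.15.44 from Narmark: +35.2%. Applied ad valorem rate: 13% + 35.2% = 48.2%.
Duty = £158,656.95 × 48.2% + 3,903 × £3.67 = £90,796.66.
Total = £39,512.48 + £6,025.82 + £90,796.66 = £136,334.96.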